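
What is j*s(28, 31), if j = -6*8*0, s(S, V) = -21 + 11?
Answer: 0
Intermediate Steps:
s(S, V) = -10
j = 0 (j = -48*0 = 0)
j*s(28, 31) = 0*(-10) = 0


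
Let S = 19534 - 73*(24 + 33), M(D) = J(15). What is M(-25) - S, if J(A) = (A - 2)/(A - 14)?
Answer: -15360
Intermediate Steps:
J(A) = (-2 + A)/(-14 + A)
M(D) = 13 (M(D) = (-2 + 15)/(-14 + 15) = 13/1 = 1*13 = 13)
S = 15373 (S = 19534 - 73*57 = 19534 - 1*4161 = 19534 - 4161 = 15373)
M(-25) - S = 13 - 1*15373 = 13 - 15373 = -15360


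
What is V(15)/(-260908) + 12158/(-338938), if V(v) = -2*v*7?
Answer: -775235621/22107908926 ≈ -0.035066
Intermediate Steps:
V(v) = -14*v
V(15)/(-260908) + 12158/(-338938) = -14*15/(-260908) + 12158/(-338938) = -210*(-1/260908) + 12158*(-1/338938) = 105/130454 - 6079/169469 = -775235621/22107908926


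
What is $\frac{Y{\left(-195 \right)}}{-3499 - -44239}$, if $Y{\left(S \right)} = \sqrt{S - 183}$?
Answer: $\frac{i \sqrt{42}}{13580} \approx 0.00047723 i$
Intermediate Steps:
$Y{\left(S \right)} = \sqrt{-183 + S}$
$\frac{Y{\left(-195 \right)}}{-3499 - -44239} = \frac{\sqrt{-183 - 195}}{-3499 - -44239} = \frac{\sqrt{-378}}{-3499 + 44239} = \frac{3 i \sqrt{42}}{40740} = 3 i \sqrt{42} \cdot \frac{1}{40740} = \frac{i \sqrt{42}}{13580}$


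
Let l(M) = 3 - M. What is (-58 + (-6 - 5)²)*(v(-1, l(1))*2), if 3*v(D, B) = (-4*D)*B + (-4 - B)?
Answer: 84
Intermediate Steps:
v(D, B) = -4/3 - B/3 - 4*B*D/3 (v(D, B) = ((-4*D)*B + (-4 - B))/3 = (-4*B*D + (-4 - B))/3 = (-4 - B - 4*B*D)/3 = -4/3 - B/3 - 4*B*D/3)
(-58 + (-6 - 5)²)*(v(-1, l(1))*2) = (-58 + (-6 - 5)²)*((-4/3 - (3 - 1*1)/3 - 4/3*(3 - 1*1)*(-1))*2) = (-58 + (-11)²)*((-4/3 - (3 - 1)/3 - 4/3*(3 - 1)*(-1))*2) = (-58 + 121)*((-4/3 - ⅓*2 - 4/3*2*(-1))*2) = 63*((-4/3 - ⅔ + 8/3)*2) = 63*((⅔)*2) = 63*(4/3) = 84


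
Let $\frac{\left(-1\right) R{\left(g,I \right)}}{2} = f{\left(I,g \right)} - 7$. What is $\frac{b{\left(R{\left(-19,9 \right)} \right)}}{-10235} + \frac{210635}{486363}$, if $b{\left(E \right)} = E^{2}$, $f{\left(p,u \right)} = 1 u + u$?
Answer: $- \frac{356738215}{995585061} \approx -0.35832$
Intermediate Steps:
$f{\left(p,u \right)} = 2 u$ ($f{\left(p,u \right)} = u + u = 2 u$)
$R{\left(g,I \right)} = 14 - 4 g$ ($R{\left(g,I \right)} = - 2 \left(2 g - 7\right) = - 2 \left(-7 + 2 g\right) = 14 - 4 g$)
$\frac{b{\left(R{\left(-19,9 \right)} \right)}}{-10235} + \frac{210635}{486363} = \frac{\left(14 - -76\right)^{2}}{-10235} + \frac{210635}{486363} = \left(14 + 76\right)^{2} \left(- \frac{1}{10235}\right) + 210635 \cdot \frac{1}{486363} = 90^{2} \left(- \frac{1}{10235}\right) + \frac{210635}{486363} = 8100 \left(- \frac{1}{10235}\right) + \frac{210635}{486363} = - \frac{1620}{2047} + \frac{210635}{486363} = - \frac{356738215}{995585061}$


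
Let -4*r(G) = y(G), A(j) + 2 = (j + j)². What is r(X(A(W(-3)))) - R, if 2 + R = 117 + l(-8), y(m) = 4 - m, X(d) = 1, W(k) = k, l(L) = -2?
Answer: -455/4 ≈ -113.75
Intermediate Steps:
A(j) = -2 + 4*j² (A(j) = -2 + (j + j)² = -2 + (2*j)² = -2 + 4*j²)
R = 113 (R = -2 + (117 - 2) = -2 + 115 = 113)
r(G) = -1 + G/4 (r(G) = -(4 - G)/4 = -1 + G/4)
r(X(A(W(-3)))) - R = (-1 + (¼)*1) - 1*113 = (-1 + ¼) - 113 = -¾ - 113 = -455/4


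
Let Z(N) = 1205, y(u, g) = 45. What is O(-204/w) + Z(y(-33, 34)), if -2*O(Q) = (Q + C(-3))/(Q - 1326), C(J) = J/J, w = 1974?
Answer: 1051454375/872576 ≈ 1205.0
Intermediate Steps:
C(J) = 1
O(Q) = -(1 + Q)/(2*(-1326 + Q)) (O(Q) = -(Q + 1)/(2*(Q - 1326)) = -(1 + Q)/(2*(-1326 + Q)))
O(-204/w) + Z(y(-33, 34)) = (-1 - (-204)/1974)/(2*(-1326 - 204/1974)) + 1205 = (-1 - (-204)/1974)/(2*(-1326 - 204*1/1974)) + 1205 = (-1 - 1*(-34/329))/(2*(-1326 - 34/329)) + 1205 = (-1 + 34/329)/(2*(-436288/329)) + 1205 = (½)*(-329/436288)*(-295/329) + 1205 = 295/872576 + 1205 = 1051454375/872576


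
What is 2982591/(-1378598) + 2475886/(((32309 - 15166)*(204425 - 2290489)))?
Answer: -3809465306403095/1760735279777032 ≈ -2.1636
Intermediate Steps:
2982591/(-1378598) + 2475886/(((32309 - 15166)*(204425 - 2290489))) = 2982591*(-1/1378598) + 2475886/((17143*(-2086064))) = -2982591/1378598 + 2475886/(-35761395152) = -2982591/1378598 + 2475886*(-1/35761395152) = -2982591/1378598 - 176849/2554385368 = -3809465306403095/1760735279777032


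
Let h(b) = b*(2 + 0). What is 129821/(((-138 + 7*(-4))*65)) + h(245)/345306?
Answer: -1723949351/143301990 ≈ -12.030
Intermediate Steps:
h(b) = 2*b (h(b) = b*2 = 2*b)
129821/(((-138 + 7*(-4))*65)) + h(245)/345306 = 129821/(((-138 + 7*(-4))*65)) + (2*245)/345306 = 129821/(((-138 - 28)*65)) + 490*(1/345306) = 129821/((-166*65)) + 245/172653 = 129821/(-10790) + 245/172653 = 129821*(-1/10790) + 245/172653 = -129821/10790 + 245/172653 = -1723949351/143301990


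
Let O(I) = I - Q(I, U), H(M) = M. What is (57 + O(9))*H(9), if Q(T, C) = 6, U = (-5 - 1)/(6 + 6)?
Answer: 540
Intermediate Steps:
U = -½ (U = -6/12 = -6*1/12 = -½ ≈ -0.50000)
O(I) = -6 + I (O(I) = I - 1*6 = I - 6 = -6 + I)
(57 + O(9))*H(9) = (57 + (-6 + 9))*9 = (57 + 3)*9 = 60*9 = 540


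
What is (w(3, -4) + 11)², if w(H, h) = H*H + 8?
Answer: 784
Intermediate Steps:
w(H, h) = 8 + H² (w(H, h) = H² + 8 = 8 + H²)
(w(3, -4) + 11)² = ((8 + 3²) + 11)² = ((8 + 9) + 11)² = (17 + 11)² = 28² = 784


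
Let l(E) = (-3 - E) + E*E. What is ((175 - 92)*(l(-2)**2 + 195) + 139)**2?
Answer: 291419041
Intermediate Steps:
l(E) = -3 + E**2 - E (l(E) = (-3 - E) + E**2 = -3 + E**2 - E)
((175 - 92)*(l(-2)**2 + 195) + 139)**2 = ((175 - 92)*((-3 + (-2)**2 - 1*(-2))**2 + 195) + 139)**2 = (83*((-3 + 4 + 2)**2 + 195) + 139)**2 = (83*(3**2 + 195) + 139)**2 = (83*(9 + 195) + 139)**2 = (83*204 + 139)**2 = (16932 + 139)**2 = 17071**2 = 291419041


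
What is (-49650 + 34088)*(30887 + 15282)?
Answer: -718481978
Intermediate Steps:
(-49650 + 34088)*(30887 + 15282) = -15562*46169 = -718481978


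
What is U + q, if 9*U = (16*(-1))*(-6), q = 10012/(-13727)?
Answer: 409228/41181 ≈ 9.9373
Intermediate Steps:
q = -10012/13727 (q = 10012*(-1/13727) = -10012/13727 ≈ -0.72937)
U = 32/3 (U = ((16*(-1))*(-6))/9 = (-16*(-6))/9 = (⅑)*96 = 32/3 ≈ 10.667)
U + q = 32/3 - 10012/13727 = 409228/41181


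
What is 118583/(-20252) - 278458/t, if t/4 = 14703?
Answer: -108736507/10267764 ≈ -10.590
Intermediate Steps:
t = 58812 (t = 4*14703 = 58812)
118583/(-20252) - 278458/t = 118583/(-20252) - 278458/58812 = 118583*(-1/20252) - 278458*1/58812 = -118583/20252 - 4801/1014 = -108736507/10267764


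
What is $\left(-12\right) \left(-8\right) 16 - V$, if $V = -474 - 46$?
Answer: $2056$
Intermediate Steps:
$V = -520$
$\left(-12\right) \left(-8\right) 16 - V = \left(-12\right) \left(-8\right) 16 - -520 = 96 \cdot 16 + 520 = 1536 + 520 = 2056$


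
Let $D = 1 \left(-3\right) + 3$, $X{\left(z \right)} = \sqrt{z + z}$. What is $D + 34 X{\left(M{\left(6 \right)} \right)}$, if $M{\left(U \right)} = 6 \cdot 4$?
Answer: $136 \sqrt{3} \approx 235.56$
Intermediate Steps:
$M{\left(U \right)} = 24$
$X{\left(z \right)} = \sqrt{2} \sqrt{z}$ ($X{\left(z \right)} = \sqrt{2 z} = \sqrt{2} \sqrt{z}$)
$D = 0$ ($D = -3 + 3 = 0$)
$D + 34 X{\left(M{\left(6 \right)} \right)} = 0 + 34 \sqrt{2} \sqrt{24} = 0 + 34 \sqrt{2} \cdot 2 \sqrt{6} = 0 + 34 \cdot 4 \sqrt{3} = 0 + 136 \sqrt{3} = 136 \sqrt{3}$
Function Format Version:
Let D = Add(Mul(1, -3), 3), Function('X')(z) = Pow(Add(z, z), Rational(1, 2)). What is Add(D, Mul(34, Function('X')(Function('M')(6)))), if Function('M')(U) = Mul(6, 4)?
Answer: Mul(136, Pow(3, Rational(1, 2))) ≈ 235.56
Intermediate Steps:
Function('M')(U) = 24
Function('X')(z) = Mul(Pow(2, Rational(1, 2)), Pow(z, Rational(1, 2))) (Function('X')(z) = Pow(Mul(2, z), Rational(1, 2)) = Mul(Pow(2, Rational(1, 2)), Pow(z, Rational(1, 2))))
D = 0 (D = Add(-3, 3) = 0)
Add(D, Mul(34, Function('X')(Function('M')(6)))) = Add(0, Mul(34, Mul(Pow(2, Rational(1, 2)), Pow(24, Rational(1, 2))))) = Add(0, Mul(34, Mul(Pow(2, Rational(1, 2)), Mul(2, Pow(6, Rational(1, 2)))))) = Add(0, Mul(34, Mul(4, Pow(3, Rational(1, 2))))) = Add(0, Mul(136, Pow(3, Rational(1, 2)))) = Mul(136, Pow(3, Rational(1, 2)))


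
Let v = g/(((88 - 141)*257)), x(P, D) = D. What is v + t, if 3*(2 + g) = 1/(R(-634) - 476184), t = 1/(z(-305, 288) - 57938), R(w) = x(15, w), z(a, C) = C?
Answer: 36361797479/280816233323775 ≈ 0.00012949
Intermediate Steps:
R(w) = w
t = -1/57650 (t = 1/(288 - 57938) = 1/(-57650) = -1/57650 ≈ -1.7346e-5)
g = -2860909/1430454 (g = -2 + 1/(3*(-634 - 476184)) = -2 + (⅓)/(-476818) = -2 + (⅓)*(-1/476818) = -2 - 1/1430454 = -2860909/1430454 ≈ -2.0000)
v = 2860909/19484213934 (v = -2860909*1/(257*(88 - 141))/1430454 = -2860909/(1430454*((-53*257))) = -2860909/1430454/(-13621) = -2860909/1430454*(-1/13621) = 2860909/19484213934 ≈ 0.00014683)
v + t = 2860909/19484213934 - 1/57650 = 36361797479/280816233323775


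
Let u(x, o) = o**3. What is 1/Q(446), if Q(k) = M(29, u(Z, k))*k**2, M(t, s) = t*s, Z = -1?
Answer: 1/511767015774304 ≈ 1.9540e-15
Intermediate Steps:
M(t, s) = s*t
Q(k) = 29*k**5 (Q(k) = (k**3*29)*k**2 = (29*k**3)*k**2 = 29*k**5)
1/Q(446) = 1/(29*446**5) = 1/(29*17647138474976) = 1/511767015774304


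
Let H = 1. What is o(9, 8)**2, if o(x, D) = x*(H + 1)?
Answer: 324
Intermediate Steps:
o(x, D) = 2*x (o(x, D) = x*(1 + 1) = x*2 = 2*x)
o(9, 8)**2 = (2*9)**2 = 18**2 = 324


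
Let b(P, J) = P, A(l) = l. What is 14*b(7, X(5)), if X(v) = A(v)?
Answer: 98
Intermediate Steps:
X(v) = v
14*b(7, X(5)) = 14*7 = 98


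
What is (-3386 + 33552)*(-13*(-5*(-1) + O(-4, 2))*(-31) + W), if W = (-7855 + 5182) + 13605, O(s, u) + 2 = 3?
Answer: 402716100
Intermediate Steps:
O(s, u) = 1 (O(s, u) = -2 + 3 = 1)
W = 10932 (W = -2673 + 13605 = 10932)
(-3386 + 33552)*(-13*(-5*(-1) + O(-4, 2))*(-31) + W) = (-3386 + 33552)*(-13*(-5*(-1) + 1)*(-31) + 10932) = 30166*(-13*(5 + 1)*(-31) + 10932) = 30166*(-13*6*(-31) + 10932) = 30166*(-78*(-31) + 10932) = 30166*(2418 + 10932) = 30166*13350 = 402716100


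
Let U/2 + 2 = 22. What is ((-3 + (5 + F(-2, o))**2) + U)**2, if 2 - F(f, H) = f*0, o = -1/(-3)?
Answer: 7396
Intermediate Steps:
U = 40 (U = -4 + 2*22 = -4 + 44 = 40)
o = 1/3 (o = -1*(-1/3) = 1/3 ≈ 0.33333)
F(f, H) = 2 (F(f, H) = 2 - f*0 = 2 - 1*0 = 2 + 0 = 2)
((-3 + (5 + F(-2, o))**2) + U)**2 = ((-3 + (5 + 2)**2) + 40)**2 = ((-3 + 7**2) + 40)**2 = ((-3 + 49) + 40)**2 = (46 + 40)**2 = 86**2 = 7396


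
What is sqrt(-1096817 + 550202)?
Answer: 3*I*sqrt(60735) ≈ 739.33*I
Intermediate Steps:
sqrt(-1096817 + 550202) = sqrt(-546615) = 3*I*sqrt(60735)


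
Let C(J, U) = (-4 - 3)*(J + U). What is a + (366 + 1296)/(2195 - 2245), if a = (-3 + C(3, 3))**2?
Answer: 49794/25 ≈ 1991.8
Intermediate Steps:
C(J, U) = -7*J - 7*U (C(J, U) = -7*(J + U) = -7*J - 7*U)
a = 2025 (a = (-3 + (-7*3 - 7*3))**2 = (-3 + (-21 - 21))**2 = (-3 - 42)**2 = (-45)**2 = 2025)
a + (366 + 1296)/(2195 - 2245) = 2025 + (366 + 1296)/(2195 - 2245) = 2025 + 1662/(-50) = 2025 + 1662*(-1/50) = 2025 - 831/25 = 49794/25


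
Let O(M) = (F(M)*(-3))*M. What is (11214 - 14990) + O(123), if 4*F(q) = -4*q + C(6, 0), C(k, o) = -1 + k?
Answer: 164599/4 ≈ 41150.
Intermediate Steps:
F(q) = 5/4 - q (F(q) = (-4*q + (-1 + 6))/4 = (-4*q + 5)/4 = (5 - 4*q)/4 = 5/4 - q)
O(M) = M*(-15/4 + 3*M) (O(M) = ((5/4 - M)*(-3))*M = (-15/4 + 3*M)*M = M*(-15/4 + 3*M))
(11214 - 14990) + O(123) = (11214 - 14990) + (¾)*123*(-5 + 4*123) = -3776 + (¾)*123*(-5 + 492) = -3776 + (¾)*123*487 = -3776 + 179703/4 = 164599/4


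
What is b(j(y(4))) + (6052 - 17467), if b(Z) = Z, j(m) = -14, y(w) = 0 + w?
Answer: -11429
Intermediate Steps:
y(w) = w
b(j(y(4))) + (6052 - 17467) = -14 + (6052 - 17467) = -14 - 11415 = -11429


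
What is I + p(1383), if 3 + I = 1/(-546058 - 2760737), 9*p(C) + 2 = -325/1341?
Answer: -43224223733/13303236285 ≈ -3.2491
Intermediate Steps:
p(C) = -3007/12069 (p(C) = -2/9 + (-325/1341)/9 = -2/9 + (-325*1/1341)/9 = -2/9 + (⅑)*(-325/1341) = -2/9 - 325/12069 = -3007/12069)
I = -9920386/3306795 (I = -3 + 1/(-546058 - 2760737) = -3 + 1/(-3306795) = -3 - 1/3306795 = -9920386/3306795 ≈ -3.0000)
I + p(1383) = -9920386/3306795 - 3007/12069 = -43224223733/13303236285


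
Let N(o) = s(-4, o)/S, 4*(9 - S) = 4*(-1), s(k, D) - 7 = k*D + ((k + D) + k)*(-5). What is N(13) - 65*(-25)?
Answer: 1618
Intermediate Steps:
s(k, D) = 7 - 10*k - 5*D + D*k (s(k, D) = 7 + (k*D + ((k + D) + k)*(-5)) = 7 + (D*k + ((D + k) + k)*(-5)) = 7 + (D*k + (D + 2*k)*(-5)) = 7 + (D*k + (-10*k - 5*D)) = 7 + (-10*k - 5*D + D*k) = 7 - 10*k - 5*D + D*k)
S = 10 (S = 9 - (-1) = 9 - 1/4*(-4) = 9 + 1 = 10)
N(o) = 47/10 - 9*o/10 (N(o) = (7 - 10*(-4) - 5*o + o*(-4))/10 = (7 + 40 - 5*o - 4*o)*(1/10) = (47 - 9*o)*(1/10) = 47/10 - 9*o/10)
N(13) - 65*(-25) = (47/10 - 9/10*13) - 65*(-25) = (47/10 - 117/10) + 1625 = -7 + 1625 = 1618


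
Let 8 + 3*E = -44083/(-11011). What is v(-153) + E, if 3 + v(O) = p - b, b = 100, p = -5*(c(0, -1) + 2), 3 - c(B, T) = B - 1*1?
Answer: -341338/2541 ≈ -134.33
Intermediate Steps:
c(B, T) = 4 - B (c(B, T) = 3 - (B - 1*1) = 3 - (B - 1) = 3 - (-1 + B) = 3 + (1 - B) = 4 - B)
p = -30 (p = -5*((4 - 1*0) + 2) = -5*((4 + 0) + 2) = -5*(4 + 2) = -5*6 = -30)
v(O) = -133 (v(O) = -3 + (-30 - 1*100) = -3 + (-30 - 100) = -3 - 130 = -133)
E = -3385/2541 (E = -8/3 + (-44083/(-11011))/3 = -8/3 + (-44083*(-1/11011))/3 = -8/3 + (⅓)*(3391/847) = -8/3 + 3391/2541 = -3385/2541 ≈ -1.3322)
v(-153) + E = -133 - 3385/2541 = -341338/2541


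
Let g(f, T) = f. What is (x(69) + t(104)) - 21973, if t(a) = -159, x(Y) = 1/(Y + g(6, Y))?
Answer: -1659899/75 ≈ -22132.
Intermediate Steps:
x(Y) = 1/(6 + Y) (x(Y) = 1/(Y + 6) = 1/(6 + Y))
(x(69) + t(104)) - 21973 = (1/(6 + 69) - 159) - 21973 = (1/75 - 159) - 21973 = -11924/75 - 21973 = -1659899/75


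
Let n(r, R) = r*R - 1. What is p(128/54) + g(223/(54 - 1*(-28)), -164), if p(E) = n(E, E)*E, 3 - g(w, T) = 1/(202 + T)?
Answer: 10412723/747954 ≈ 13.922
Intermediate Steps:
n(r, R) = -1 + R*r (n(r, R) = R*r - 1 = -1 + R*r)
g(w, T) = 3 - 1/(202 + T)
p(E) = E*(-1 + E²) (p(E) = (-1 + E*E)*E = (-1 + E²)*E = E*(-1 + E²))
p(128/54) + g(223/(54 - 1*(-28)), -164) = ((128/54)³ - 128/54) + (605 + 3*(-164))/(202 - 164) = ((128*(1/54))³ - 128/54) + (605 - 492)/38 = ((64/27)³ - 1*64/27) + (1/38)*113 = (262144/19683 - 64/27) + 113/38 = 215488/19683 + 113/38 = 10412723/747954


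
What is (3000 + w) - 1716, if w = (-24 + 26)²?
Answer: 1288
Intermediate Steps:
w = 4 (w = 2² = 4)
(3000 + w) - 1716 = (3000 + 4) - 1716 = 3004 - 1716 = 1288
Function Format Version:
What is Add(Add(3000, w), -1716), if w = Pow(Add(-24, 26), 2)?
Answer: 1288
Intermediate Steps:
w = 4 (w = Pow(2, 2) = 4)
Add(Add(3000, w), -1716) = Add(Add(3000, 4), -1716) = Add(3004, -1716) = 1288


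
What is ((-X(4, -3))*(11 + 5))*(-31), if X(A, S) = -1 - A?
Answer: -2480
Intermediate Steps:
((-X(4, -3))*(11 + 5))*(-31) = ((-(-1 - 1*4))*(11 + 5))*(-31) = (-(-1 - 4)*16)*(-31) = (-1*(-5)*16)*(-31) = (5*16)*(-31) = 80*(-31) = -2480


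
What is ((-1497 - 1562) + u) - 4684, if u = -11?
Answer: -7754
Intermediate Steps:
((-1497 - 1562) + u) - 4684 = ((-1497 - 1562) - 11) - 4684 = (-3059 - 11) - 4684 = -3070 - 4684 = -7754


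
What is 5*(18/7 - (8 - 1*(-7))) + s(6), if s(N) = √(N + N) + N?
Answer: -393/7 + 2*√3 ≈ -52.679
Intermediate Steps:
s(N) = N + √2*√N (s(N) = √(2*N) + N = √2*√N + N = N + √2*√N)
5*(18/7 - (8 - 1*(-7))) + s(6) = 5*(18/7 - (8 - 1*(-7))) + (6 + √2*√6) = 5*(18*(⅐) - (8 + 7)) + (6 + 2*√3) = 5*(18/7 - 1*15) + (6 + 2*√3) = 5*(18/7 - 15) + (6 + 2*√3) = 5*(-87/7) + (6 + 2*√3) = -435/7 + (6 + 2*√3) = -393/7 + 2*√3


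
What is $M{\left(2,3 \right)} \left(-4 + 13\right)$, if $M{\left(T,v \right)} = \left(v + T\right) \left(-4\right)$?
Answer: $-180$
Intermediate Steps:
$M{\left(T,v \right)} = - 4 T - 4 v$ ($M{\left(T,v \right)} = \left(T + v\right) \left(-4\right) = - 4 T - 4 v$)
$M{\left(2,3 \right)} \left(-4 + 13\right) = \left(\left(-4\right) 2 - 12\right) \left(-4 + 13\right) = \left(-8 - 12\right) 9 = \left(-20\right) 9 = -180$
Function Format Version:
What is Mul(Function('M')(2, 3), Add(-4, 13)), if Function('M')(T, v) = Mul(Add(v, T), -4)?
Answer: -180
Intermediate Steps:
Function('M')(T, v) = Add(Mul(-4, T), Mul(-4, v)) (Function('M')(T, v) = Mul(Add(T, v), -4) = Add(Mul(-4, T), Mul(-4, v)))
Mul(Function('M')(2, 3), Add(-4, 13)) = Mul(Add(Mul(-4, 2), Mul(-4, 3)), Add(-4, 13)) = Mul(Add(-8, -12), 9) = Mul(-20, 9) = -180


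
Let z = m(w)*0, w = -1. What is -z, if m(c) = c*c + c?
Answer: 0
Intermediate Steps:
m(c) = c + c**2 (m(c) = c**2 + c = c + c**2)
z = 0 (z = -(1 - 1)*0 = -1*0*0 = 0*0 = 0)
-z = -1*0 = 0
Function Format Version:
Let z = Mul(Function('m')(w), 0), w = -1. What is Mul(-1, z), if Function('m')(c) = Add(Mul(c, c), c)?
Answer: 0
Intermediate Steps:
Function('m')(c) = Add(c, Pow(c, 2)) (Function('m')(c) = Add(Pow(c, 2), c) = Add(c, Pow(c, 2)))
z = 0 (z = Mul(Mul(-1, Add(1, -1)), 0) = Mul(Mul(-1, 0), 0) = Mul(0, 0) = 0)
Mul(-1, z) = Mul(-1, 0) = 0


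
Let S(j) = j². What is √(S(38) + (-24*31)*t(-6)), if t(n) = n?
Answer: 2*√1477 ≈ 76.864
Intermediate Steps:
√(S(38) + (-24*31)*t(-6)) = √(38² - 24*31*(-6)) = √(1444 - 744*(-6)) = √(1444 + 4464) = √5908 = 2*√1477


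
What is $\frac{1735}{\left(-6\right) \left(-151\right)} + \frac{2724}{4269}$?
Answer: $\frac{3291553}{1289238} \approx 2.5531$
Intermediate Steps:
$\frac{1735}{\left(-6\right) \left(-151\right)} + \frac{2724}{4269} = \frac{1735}{906} + 2724 \cdot \frac{1}{4269} = 1735 \cdot \frac{1}{906} + \frac{908}{1423} = \frac{1735}{906} + \frac{908}{1423} = \frac{3291553}{1289238}$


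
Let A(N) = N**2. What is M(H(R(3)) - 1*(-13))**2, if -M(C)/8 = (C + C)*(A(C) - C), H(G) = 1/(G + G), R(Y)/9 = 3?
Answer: 411500801085491524/387420489 ≈ 1.0622e+9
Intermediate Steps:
R(Y) = 27 (R(Y) = 9*3 = 27)
H(G) = 1/(2*G)
M(C) = -16*C*(C**2 - C) (M(C) = -8*(C + C)*(C**2 - C) = -8*2*C*(C**2 - C) = -16*C*(C**2 - C))
M(H(R(3)) - 1*(-13))**2 = (16*((1/2)/27 - 1*(-13))**2*(1 - ((1/2)/27 - 1*(-13))))**2 = (16*((1/2)*(1/27) + 13)**2*(1 - ((1/2)*(1/27) + 13)))**2 = (16*(1/54 + 13)**2*(1 - (1/54 + 13)))**2 = (16*(703/54)**2*(1 - 1*703/54))**2 = (16*(494209/2916)*(1 - 703/54))**2 = (16*(494209/2916)*(-649/54))**2 = (-641483282/19683)**2 = 411500801085491524/387420489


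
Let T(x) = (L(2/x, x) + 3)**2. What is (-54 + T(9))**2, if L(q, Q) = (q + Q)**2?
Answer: 2551374253876900/43046721 ≈ 5.9270e+7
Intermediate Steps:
L(q, Q) = (Q + q)**2
T(x) = (3 + (x + 2/x)**2)**2 (T(x) = ((x + 2/x)**2 + 3)**2 = (3 + (x + 2/x)**2)**2)
(-54 + T(9))**2 = (-54 + (3 + (9 + 2/9)**2)**2)**2 = (-54 + (3 + (83/9)**2)**2)**2 = (-54 + (3 + 6889/81)**2)**2 = (-54 + (7132/81)**2)**2 = (-54 + 50865424/6561)**2 = (50511130/6561)**2 = 2551374253876900/43046721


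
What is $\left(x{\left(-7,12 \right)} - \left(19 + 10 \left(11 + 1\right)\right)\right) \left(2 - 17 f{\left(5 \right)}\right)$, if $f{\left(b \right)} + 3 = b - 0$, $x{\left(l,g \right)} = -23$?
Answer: $5184$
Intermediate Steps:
$f{\left(b \right)} = -3 + b$ ($f{\left(b \right)} = -3 + \left(b - 0\right) = -3 + \left(b + 0\right) = -3 + b$)
$\left(x{\left(-7,12 \right)} - \left(19 + 10 \left(11 + 1\right)\right)\right) \left(2 - 17 f{\left(5 \right)}\right) = \left(-23 - \left(19 + 10 \left(11 + 1\right)\right)\right) \left(2 - 17 \left(-3 + 5\right)\right) = \left(-23 - 139\right) \left(2 - 34\right) = \left(-23 - 139\right) \left(-32\right) = \left(-162\right) \left(-32\right) = 5184$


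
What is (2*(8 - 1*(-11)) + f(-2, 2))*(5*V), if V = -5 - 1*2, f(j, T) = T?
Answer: -1400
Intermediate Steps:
V = -7 (V = -5 - 2 = -7)
(2*(8 - 1*(-11)) + f(-2, 2))*(5*V) = (2*(8 - 1*(-11)) + 2)*(5*(-7)) = (2*(8 + 11) + 2)*(-35) = (2*19 + 2)*(-35) = (38 + 2)*(-35) = 40*(-35) = -1400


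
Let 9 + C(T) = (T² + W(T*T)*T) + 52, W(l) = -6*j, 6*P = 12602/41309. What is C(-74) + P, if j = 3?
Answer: 849030178/123927 ≈ 6851.0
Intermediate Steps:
P = 6301/123927 (P = (12602/41309)/6 = (12602*(1/41309))/6 = (⅙)*(12602/41309) = 6301/123927 ≈ 0.050844)
W(l) = -18 (W(l) = -6*3 = -18)
C(T) = 43 + T² - 18*T (C(T) = -9 + ((T² - 18*T) + 52) = -9 + (52 + T² - 18*T) = 43 + T² - 18*T)
C(-74) + P = (43 + (-74)² - 18*(-74)) + 6301/123927 = (43 + 5476 + 1332) + 6301/123927 = 6851 + 6301/123927 = 849030178/123927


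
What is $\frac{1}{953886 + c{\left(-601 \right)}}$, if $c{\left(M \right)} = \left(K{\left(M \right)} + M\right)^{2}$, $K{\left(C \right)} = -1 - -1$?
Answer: $\frac{1}{1315087} \approx 7.6041 \cdot 10^{-7}$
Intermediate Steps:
$K{\left(C \right)} = 0$ ($K{\left(C \right)} = -1 + 1 = 0$)
$c{\left(M \right)} = M^{2}$ ($c{\left(M \right)} = \left(0 + M\right)^{2} = M^{2}$)
$\frac{1}{953886 + c{\left(-601 \right)}} = \frac{1}{953886 + \left(-601\right)^{2}} = \frac{1}{953886 + 361201} = \frac{1}{1315087}$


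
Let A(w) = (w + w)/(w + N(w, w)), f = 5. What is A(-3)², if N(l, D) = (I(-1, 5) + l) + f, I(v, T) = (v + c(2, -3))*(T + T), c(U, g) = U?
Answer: 4/9 ≈ 0.44444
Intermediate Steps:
I(v, T) = 2*T*(2 + v) (I(v, T) = (v + 2)*(T + T) = (2 + v)*(2*T) = 2*T*(2 + v))
N(l, D) = 15 + l (N(l, D) = (2*5*(2 - 1) + l) + 5 = (2*5*1 + l) + 5 = (10 + l) + 5 = 15 + l)
A(w) = 2*w/(15 + 2*w) (A(w) = (w + w)/(w + (15 + w)) = (2*w)/(15 + 2*w) = 2*w/(15 + 2*w))
A(-3)² = (2*(-3)/(15 + 2*(-3)))² = (2*(-3)/(15 - 6))² = (2*(-3)/9)² = (2*(-3)*(⅑))² = (-⅔)² = 4/9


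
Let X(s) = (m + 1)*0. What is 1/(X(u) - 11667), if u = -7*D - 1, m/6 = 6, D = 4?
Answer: -1/11667 ≈ -8.5712e-5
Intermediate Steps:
m = 36 (m = 6*6 = 36)
u = -29 (u = -7*4 - 1 = -28 - 1 = -29)
X(s) = 0 (X(s) = (36 + 1)*0 = 37*0 = 0)
1/(X(u) - 11667) = 1/(0 - 11667) = 1/(-11667) = -1/11667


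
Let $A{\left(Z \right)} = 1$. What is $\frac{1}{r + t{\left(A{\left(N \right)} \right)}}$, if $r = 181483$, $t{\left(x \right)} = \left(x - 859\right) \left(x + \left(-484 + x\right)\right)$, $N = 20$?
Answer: $\frac{1}{595039} \approx 1.6806 \cdot 10^{-6}$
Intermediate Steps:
$t{\left(x \right)} = \left(-859 + x\right) \left(-484 + 2 x\right)$
$\frac{1}{r + t{\left(A{\left(N \right)} \right)}} = \frac{1}{181483 + \left(415756 - 2202 + 2 \cdot 1^{2}\right)} = \frac{1}{181483 + \left(415756 - 2202 + 2 \cdot 1\right)} = \frac{1}{181483 + \left(415756 - 2202 + 2\right)} = \frac{1}{181483 + 413556} = \frac{1}{595039}$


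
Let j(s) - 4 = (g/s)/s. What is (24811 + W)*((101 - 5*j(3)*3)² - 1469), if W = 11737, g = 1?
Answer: 25693244/9 ≈ 2.8548e+6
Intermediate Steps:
j(s) = 4 + s⁻² (j(s) = 4 + (1/s)/s = 4 + 1/(s*s) = 4 + s⁻²)
(24811 + W)*((101 - 5*j(3)*3)² - 1469) = (24811 + 11737)*((101 - 5*(4 + 3⁻²)*3)² - 1469) = 36548*((101 - 5*(4 + ⅑)*3)² - 1469) = 36548*((101 - 5*37/9*3)² - 1469) = 36548*((101 - 185/9*3)² - 1469) = 36548*((101 - 185/3)² - 1469) = 36548*((118/3)² - 1469) = 36548*(13924/9 - 1469) = 36548*(703/9) = 25693244/9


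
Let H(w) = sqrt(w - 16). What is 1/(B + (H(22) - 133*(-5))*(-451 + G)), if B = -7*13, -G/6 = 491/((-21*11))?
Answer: -864226132/251940185522237 + 2598365*sqrt(6)/503880371044474 ≈ -3.4177e-6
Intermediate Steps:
H(w) = sqrt(-16 + w)
G = 982/77 (G = -2946/((-21*11)) = -2946/(-231) = -2946*(-1)/231 = -6*(-491/231) = 982/77 ≈ 12.753)
B = -91
1/(B + (H(22) - 133*(-5))*(-451 + G)) = 1/(-91 + (sqrt(-16 + 22) - 133*(-5))*(-451 + 982/77)) = 1/(-91 + (sqrt(6) + 665)*(-33745/77)) = 1/(-91 + (665 + sqrt(6))*(-33745/77)) = 1/(-91 + (-3205775/11 - 33745*sqrt(6)/77)) = 1/(-3206776/11 - 33745*sqrt(6)/77)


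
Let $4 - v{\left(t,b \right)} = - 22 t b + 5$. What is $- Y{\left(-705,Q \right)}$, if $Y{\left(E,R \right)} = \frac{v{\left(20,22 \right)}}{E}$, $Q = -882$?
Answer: $\frac{9679}{705} \approx 13.729$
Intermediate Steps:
$v{\left(t,b \right)} = -1 + 22 b t$ ($v{\left(t,b \right)} = 4 - \left(- 22 t b + 5\right) = 4 - \left(- 22 b t + 5\right) = 4 - \left(5 - 22 b t\right) = 4 + \left(-5 + 22 b t\right) = -1 + 22 b t$)
$Y{\left(E,R \right)} = \frac{9679}{E}$ ($Y{\left(E,R \right)} = \frac{-1 + 22 \cdot 22 \cdot 20}{E} = \frac{-1 + 9680}{E} = \frac{9679}{E}$)
$- Y{\left(-705,Q \right)} = - \frac{9679}{-705} = - \frac{9679 \left(-1\right)}{705} = \left(-1\right) \left(- \frac{9679}{705}\right) = \frac{9679}{705}$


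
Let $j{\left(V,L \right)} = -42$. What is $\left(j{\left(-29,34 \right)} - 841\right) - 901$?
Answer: $-1784$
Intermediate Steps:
$\left(j{\left(-29,34 \right)} - 841\right) - 901 = \left(-42 - 841\right) - 901 = -883 - 901 = -1784$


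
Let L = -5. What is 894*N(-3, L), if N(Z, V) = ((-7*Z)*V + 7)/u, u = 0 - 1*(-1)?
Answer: -87612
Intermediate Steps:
u = 1 (u = 0 + 1 = 1)
N(Z, V) = 7 - 7*V*Z (N(Z, V) = ((-7*Z)*V + 7)/1 = (-7*V*Z + 7)*1 = (7 - 7*V*Z)*1 = 7 - 7*V*Z)
894*N(-3, L) = 894*(7 - 7*(-5)*(-3)) = 894*(7 - 105) = 894*(-98) = -87612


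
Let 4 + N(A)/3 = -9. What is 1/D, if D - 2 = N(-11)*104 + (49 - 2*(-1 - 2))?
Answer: -1/3999 ≈ -0.00025006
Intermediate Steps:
N(A) = -39 (N(A) = -12 + 3*(-9) = -12 - 27 = -39)
D = -3999 (D = 2 + (-39*104 + (49 - 2*(-1 - 2))) = 2 + (-4056 + (49 - 2*(-3))) = 2 + (-4056 + (49 - 1*(-6))) = 2 + (-4056 + (49 + 6)) = 2 + (-4056 + 55) = 2 - 4001 = -3999)
1/D = 1/(-3999) = -1/3999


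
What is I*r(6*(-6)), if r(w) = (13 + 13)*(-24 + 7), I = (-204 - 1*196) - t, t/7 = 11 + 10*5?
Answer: 365534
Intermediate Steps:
t = 427 (t = 7*(11 + 10*5) = 7*(11 + 50) = 7*61 = 427)
I = -827 (I = (-204 - 1*196) - 1*427 = (-204 - 196) - 427 = -400 - 427 = -827)
r(w) = -442 (r(w) = 26*(-17) = -442)
I*r(6*(-6)) = -827*(-442) = 365534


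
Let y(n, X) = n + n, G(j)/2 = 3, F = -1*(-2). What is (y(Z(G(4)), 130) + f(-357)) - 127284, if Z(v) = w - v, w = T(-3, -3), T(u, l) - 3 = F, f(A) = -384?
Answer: -127670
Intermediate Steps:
F = 2
G(j) = 6 (G(j) = 2*3 = 6)
T(u, l) = 5 (T(u, l) = 3 + 2 = 5)
w = 5
Z(v) = 5 - v
y(n, X) = 2*n
(y(Z(G(4)), 130) + f(-357)) - 127284 = (2*(5 - 1*6) - 384) - 127284 = (2*(5 - 6) - 384) - 127284 = (2*(-1) - 384) - 127284 = (-2 - 384) - 127284 = -386 - 127284 = -127670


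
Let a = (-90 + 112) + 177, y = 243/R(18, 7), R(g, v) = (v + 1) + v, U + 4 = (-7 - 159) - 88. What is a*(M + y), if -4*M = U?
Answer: 160593/10 ≈ 16059.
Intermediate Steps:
U = -258 (U = -4 + ((-7 - 159) - 88) = -4 + (-166 - 88) = -4 - 254 = -258)
M = 129/2 (M = -1/4*(-258) = 129/2 ≈ 64.500)
R(g, v) = 1 + 2*v (R(g, v) = (1 + v) + v = 1 + 2*v)
y = 81/5 (y = 243/(1 + 2*7) = 243/(1 + 14) = 243/15 = 243*(1/15) = 81/5 ≈ 16.200)
a = 199 (a = 22 + 177 = 199)
a*(M + y) = 199*(129/2 + 81/5) = 199*(807/10) = 160593/10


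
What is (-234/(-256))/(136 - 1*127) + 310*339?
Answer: 13451533/128 ≈ 1.0509e+5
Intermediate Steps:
(-234/(-256))/(136 - 1*127) + 310*339 = (-234*(-1/256))/(136 - 127) + 105090 = (117/128)/9 + 105090 = (117/128)*(⅑) + 105090 = 13/128 + 105090 = 13451533/128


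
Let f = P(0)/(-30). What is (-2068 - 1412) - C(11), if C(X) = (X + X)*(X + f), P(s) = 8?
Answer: -55742/15 ≈ -3716.1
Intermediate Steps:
f = -4/15 (f = 8/(-30) = 8*(-1/30) = -4/15 ≈ -0.26667)
C(X) = 2*X*(-4/15 + X) (C(X) = (X + X)*(X - 4/15) = (2*X)*(-4/15 + X) = 2*X*(-4/15 + X))
(-2068 - 1412) - C(11) = (-2068 - 1412) - 2*11*(-4 + 15*11)/15 = -3480 - 2*11*(-4 + 165)/15 = -3480 - 2*11*161/15 = -3480 - 1*3542/15 = -3480 - 3542/15 = -55742/15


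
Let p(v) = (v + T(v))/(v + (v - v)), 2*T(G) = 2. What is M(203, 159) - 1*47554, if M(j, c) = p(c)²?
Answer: -1202187074/25281 ≈ -47553.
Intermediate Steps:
T(G) = 1 (T(G) = (½)*2 = 1)
p(v) = (1 + v)/v (p(v) = (v + 1)/(v + (v - v)) = (1 + v)/(v + 0) = (1 + v)/v)
M(j, c) = (1 + c)²/c² (M(j, c) = ((1 + c)/c)² = (1 + c)²/c²)
M(203, 159) - 1*47554 = (1 + 159)²/159² - 1*47554 = (1/25281)*160² - 47554 = (1/25281)*25600 - 47554 = 25600/25281 - 47554 = -1202187074/25281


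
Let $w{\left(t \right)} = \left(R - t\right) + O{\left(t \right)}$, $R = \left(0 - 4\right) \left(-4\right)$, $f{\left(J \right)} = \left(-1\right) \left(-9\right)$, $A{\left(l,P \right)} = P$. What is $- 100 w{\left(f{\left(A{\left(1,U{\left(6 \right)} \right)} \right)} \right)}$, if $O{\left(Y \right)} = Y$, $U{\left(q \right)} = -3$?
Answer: $-1600$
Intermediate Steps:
$f{\left(J \right)} = 9$
$R = 16$ ($R = \left(-4\right) \left(-4\right) = 16$)
$w{\left(t \right)} = 16$ ($w{\left(t \right)} = \left(16 - t\right) + t = 16$)
$- 100 w{\left(f{\left(A{\left(1,U{\left(6 \right)} \right)} \right)} \right)} = \left(-100\right) 16 = -1600$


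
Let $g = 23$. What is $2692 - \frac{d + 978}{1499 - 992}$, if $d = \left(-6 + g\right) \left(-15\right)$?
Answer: $\frac{454707}{169} \approx 2690.6$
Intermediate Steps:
$d = -255$ ($d = \left(-6 + 23\right) \left(-15\right) = 17 \left(-15\right) = -255$)
$2692 - \frac{d + 978}{1499 - 992} = 2692 - \frac{-255 + 978}{1499 - 992} = 2692 - \frac{723}{507} = 2692 - 723 \cdot \frac{1}{507} = 2692 - \frac{241}{169} = \frac{454707}{169}$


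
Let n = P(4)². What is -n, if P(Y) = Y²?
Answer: -256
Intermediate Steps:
n = 256 (n = (4²)² = 16² = 256)
-n = -1*256 = -256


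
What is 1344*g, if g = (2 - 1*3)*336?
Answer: -451584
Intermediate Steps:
g = -336 (g = (2 - 3)*336 = -1*336 = -336)
1344*g = 1344*(-336) = -451584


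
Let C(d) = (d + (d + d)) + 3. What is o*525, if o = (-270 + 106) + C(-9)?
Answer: -98700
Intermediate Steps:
C(d) = 3 + 3*d (C(d) = (d + 2*d) + 3 = 3*d + 3 = 3 + 3*d)
o = -188 (o = (-270 + 106) + (3 + 3*(-9)) = -164 + (3 - 27) = -164 - 24 = -188)
o*525 = -188*525 = -98700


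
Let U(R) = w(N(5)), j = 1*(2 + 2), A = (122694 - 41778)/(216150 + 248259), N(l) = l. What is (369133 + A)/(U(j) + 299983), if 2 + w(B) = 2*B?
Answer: 5194811161/4221773343 ≈ 1.2305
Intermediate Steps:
w(B) = -2 + 2*B
A = 2452/14073 (A = 80916/464409 = 80916*(1/464409) = 2452/14073 ≈ 0.17423)
j = 4 (j = 1*4 = 4)
U(R) = 8 (U(R) = -2 + 2*5 = -2 + 10 = 8)
(369133 + A)/(U(j) + 299983) = (369133 + 2452/14073)/(8 + 299983) = (5194811161/14073)/299991 = (5194811161/14073)*(1/299991) = 5194811161/4221773343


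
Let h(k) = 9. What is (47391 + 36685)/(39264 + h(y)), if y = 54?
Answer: 84076/39273 ≈ 2.1408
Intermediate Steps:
(47391 + 36685)/(39264 + h(y)) = (47391 + 36685)/(39264 + 9) = 84076/39273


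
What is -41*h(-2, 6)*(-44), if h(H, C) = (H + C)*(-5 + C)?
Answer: 7216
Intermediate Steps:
h(H, C) = (-5 + C)*(C + H) (h(H, C) = (C + H)*(-5 + C) = (-5 + C)*(C + H))
-41*h(-2, 6)*(-44) = -41*(6**2 - 5*6 - 5*(-2) + 6*(-2))*(-44) = -41*(36 - 30 + 10 - 12)*(-44) = -41*4*(-44) = -164*(-44) = 7216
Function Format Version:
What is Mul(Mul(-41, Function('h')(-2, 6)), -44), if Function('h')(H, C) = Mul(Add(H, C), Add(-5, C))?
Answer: 7216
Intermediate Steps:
Function('h')(H, C) = Mul(Add(-5, C), Add(C, H)) (Function('h')(H, C) = Mul(Add(C, H), Add(-5, C)) = Mul(Add(-5, C), Add(C, H)))
Mul(Mul(-41, Function('h')(-2, 6)), -44) = Mul(Mul(-41, Add(Pow(6, 2), Mul(-5, 6), Mul(-5, -2), Mul(6, -2))), -44) = Mul(Mul(-41, Add(36, -30, 10, -12)), -44) = Mul(Mul(-41, 4), -44) = Mul(-164, -44) = 7216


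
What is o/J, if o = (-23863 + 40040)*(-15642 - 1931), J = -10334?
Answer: 284278421/10334 ≈ 27509.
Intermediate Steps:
o = -284278421 (o = 16177*(-17573) = -284278421)
o/J = -284278421/(-10334) = -284278421*(-1/10334) = 284278421/10334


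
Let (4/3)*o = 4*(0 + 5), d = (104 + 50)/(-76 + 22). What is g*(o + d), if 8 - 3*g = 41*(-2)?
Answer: 3280/9 ≈ 364.44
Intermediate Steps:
d = -77/27 (d = 154/(-54) = 154*(-1/54) = -77/27 ≈ -2.8519)
g = 30 (g = 8/3 - 41*(-2)/3 = 8/3 - ⅓*(-82) = 8/3 + 82/3 = 30)
o = 15 (o = 3*(4*(0 + 5))/4 = 3*(4*5)/4 = (¾)*20 = 15)
g*(o + d) = 30*(15 - 77/27) = 30*(328/27) = 3280/9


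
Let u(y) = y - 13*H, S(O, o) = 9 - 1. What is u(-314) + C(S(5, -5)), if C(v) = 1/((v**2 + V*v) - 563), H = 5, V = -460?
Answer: -1583842/4179 ≈ -379.00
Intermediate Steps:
S(O, o) = 8
u(y) = -65 + y (u(y) = y - 13*5 = y - 65 = -65 + y)
C(v) = 1/(-563 + v**2 - 460*v) (C(v) = 1/((v**2 - 460*v) - 563) = 1/(-563 + v**2 - 460*v))
u(-314) + C(S(5, -5)) = (-65 - 314) + 1/(-563 + 8**2 - 460*8) = -379 + 1/(-563 + 64 - 3680) = -379 + 1/(-4179) = -379 - 1/4179 = -1583842/4179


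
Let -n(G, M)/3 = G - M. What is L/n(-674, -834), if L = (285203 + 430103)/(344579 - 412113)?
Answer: 357653/16208160 ≈ 0.022066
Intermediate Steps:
n(G, M) = -3*G + 3*M (n(G, M) = -3*(G - M) = -3*G + 3*M)
L = -357653/33767 (L = 715306/(-67534) = 715306*(-1/67534) = -357653/33767 ≈ -10.592)
L/n(-674, -834) = -357653/(33767*(-3*(-674) + 3*(-834))) = -357653/(33767*(2022 - 2502)) = -357653/33767/(-480) = -357653/33767*(-1/480) = 357653/16208160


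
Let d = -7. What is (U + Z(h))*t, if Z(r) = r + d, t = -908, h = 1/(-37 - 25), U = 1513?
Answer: -42390434/31 ≈ -1.3674e+6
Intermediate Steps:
h = -1/62 (h = 1/(-62) = -1/62 ≈ -0.016129)
Z(r) = -7 + r (Z(r) = r - 7 = -7 + r)
(U + Z(h))*t = (1513 + (-7 - 1/62))*(-908) = (1513 - 435/62)*(-908) = (93371/62)*(-908) = -42390434/31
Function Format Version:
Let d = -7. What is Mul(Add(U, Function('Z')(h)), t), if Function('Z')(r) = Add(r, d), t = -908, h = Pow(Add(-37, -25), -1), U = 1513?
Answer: Rational(-42390434, 31) ≈ -1.3674e+6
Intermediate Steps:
h = Rational(-1, 62) (h = Pow(-62, -1) = Rational(-1, 62) ≈ -0.016129)
Function('Z')(r) = Add(-7, r) (Function('Z')(r) = Add(r, -7) = Add(-7, r))
Mul(Add(U, Function('Z')(h)), t) = Mul(Add(1513, Add(-7, Rational(-1, 62))), -908) = Mul(Add(1513, Rational(-435, 62)), -908) = Mul(Rational(93371, 62), -908) = Rational(-42390434, 31)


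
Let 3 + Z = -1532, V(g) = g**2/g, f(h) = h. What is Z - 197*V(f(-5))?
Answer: -550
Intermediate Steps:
V(g) = g
Z = -1535 (Z = -3 - 1532 = -1535)
Z - 197*V(f(-5)) = -1535 - 197*(-5) = -1535 + 985 = -550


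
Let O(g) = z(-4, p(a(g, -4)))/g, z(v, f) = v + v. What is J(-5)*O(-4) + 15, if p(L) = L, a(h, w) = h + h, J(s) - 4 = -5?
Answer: 13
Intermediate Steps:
J(s) = -1 (J(s) = 4 - 5 = -1)
a(h, w) = 2*h
z(v, f) = 2*v
O(g) = -8/g (O(g) = (2*(-4))/g = -8/g)
J(-5)*O(-4) + 15 = -(-8)/(-4) + 15 = -(-8)*(-1)/4 + 15 = -1*2 + 15 = -2 + 15 = 13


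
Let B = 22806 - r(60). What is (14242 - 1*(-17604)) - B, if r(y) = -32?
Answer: 9008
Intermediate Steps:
B = 22838 (B = 22806 - 1*(-32) = 22806 + 32 = 22838)
(14242 - 1*(-17604)) - B = (14242 - 1*(-17604)) - 1*22838 = (14242 + 17604) - 22838 = 31846 - 22838 = 9008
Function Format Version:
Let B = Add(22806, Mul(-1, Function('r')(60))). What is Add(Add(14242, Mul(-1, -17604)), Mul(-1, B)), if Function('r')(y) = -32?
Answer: 9008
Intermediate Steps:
B = 22838 (B = Add(22806, Mul(-1, -32)) = Add(22806, 32) = 22838)
Add(Add(14242, Mul(-1, -17604)), Mul(-1, B)) = Add(Add(14242, Mul(-1, -17604)), Mul(-1, 22838)) = Add(Add(14242, 17604), -22838) = Add(31846, -22838) = 9008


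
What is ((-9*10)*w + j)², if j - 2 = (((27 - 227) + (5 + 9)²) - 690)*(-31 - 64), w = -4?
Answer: 4394629264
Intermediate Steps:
j = 65932 (j = 2 + (((27 - 227) + (5 + 9)²) - 690)*(-31 - 64) = 2 + ((-200 + 14²) - 690)*(-95) = 2 + ((-200 + 196) - 690)*(-95) = 2 + (-4 - 690)*(-95) = 2 - 694*(-95) = 2 + 65930 = 65932)
((-9*10)*w + j)² = (-9*10*(-4) + 65932)² = (-90*(-4) + 65932)² = (360 + 65932)² = 66292² = 4394629264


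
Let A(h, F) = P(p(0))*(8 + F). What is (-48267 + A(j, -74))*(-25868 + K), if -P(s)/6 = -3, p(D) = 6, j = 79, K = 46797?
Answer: -1035043695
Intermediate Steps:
P(s) = 18 (P(s) = -6*(-3) = 18)
A(h, F) = 144 + 18*F (A(h, F) = 18*(8 + F) = 144 + 18*F)
(-48267 + A(j, -74))*(-25868 + K) = (-48267 + (144 + 18*(-74)))*(-25868 + 46797) = (-48267 + (144 - 1332))*20929 = (-48267 - 1188)*20929 = -49455*20929 = -1035043695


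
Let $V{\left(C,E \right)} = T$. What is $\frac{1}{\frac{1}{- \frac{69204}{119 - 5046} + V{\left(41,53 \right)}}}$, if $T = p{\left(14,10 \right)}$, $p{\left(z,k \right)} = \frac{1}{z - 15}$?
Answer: $\frac{64277}{4927} \approx 13.046$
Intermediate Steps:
$p{\left(z,k \right)} = \frac{1}{-15 + z}$
$T = -1$ ($T = \frac{1}{-15 + 14} = \frac{1}{-1} = -1$)
$V{\left(C,E \right)} = -1$
$\frac{1}{\frac{1}{- \frac{69204}{119 - 5046} + V{\left(41,53 \right)}}} = \frac{1}{\frac{1}{- \frac{69204}{119 - 5046} - 1}} = \frac{1}{\frac{1}{- \frac{69204}{-4927} - 1}} = \frac{1}{\frac{1}{\left(-69204\right) \left(- \frac{1}{4927}\right) - 1}} = \frac{1}{\frac{1}{\frac{69204}{4927} - 1}} = \frac{1}{\frac{1}{\frac{64277}{4927}}} = \frac{1}{\frac{4927}{64277}} = \frac{64277}{4927}$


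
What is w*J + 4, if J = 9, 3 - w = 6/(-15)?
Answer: 173/5 ≈ 34.600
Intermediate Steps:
w = 17/5 (w = 3 - 6/(-15) = 3 - 6*(-1)/15 = 3 - 1*(-⅖) = 3 + ⅖ = 17/5 ≈ 3.4000)
w*J + 4 = (17/5)*9 + 4 = 153/5 + 4 = 173/5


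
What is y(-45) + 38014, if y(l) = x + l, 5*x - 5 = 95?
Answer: 37989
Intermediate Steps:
x = 20 (x = 1 + (1/5)*95 = 1 + 19 = 20)
y(l) = 20 + l
y(-45) + 38014 = (20 - 45) + 38014 = -25 + 38014 = 37989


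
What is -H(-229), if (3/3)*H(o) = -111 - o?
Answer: -118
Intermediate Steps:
H(o) = -111 - o
-H(-229) = -(-111 - 1*(-229)) = -(-111 + 229) = -1*118 = -118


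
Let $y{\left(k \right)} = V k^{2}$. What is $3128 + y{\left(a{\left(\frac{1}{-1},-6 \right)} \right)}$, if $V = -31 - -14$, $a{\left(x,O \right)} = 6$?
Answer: $2516$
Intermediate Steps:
$V = -17$ ($V = -31 + 14 = -17$)
$y{\left(k \right)} = - 17 k^{2}$
$3128 + y{\left(a{\left(\frac{1}{-1},-6 \right)} \right)} = 3128 - 17 \cdot 6^{2} = 3128 - 612 = 2516$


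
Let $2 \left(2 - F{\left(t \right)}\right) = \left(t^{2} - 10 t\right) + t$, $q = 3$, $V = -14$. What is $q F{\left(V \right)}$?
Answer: $-477$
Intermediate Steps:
$F{\left(t \right)} = 2 - \frac{t^{2}}{2} + \frac{9 t}{2}$ ($F{\left(t \right)} = 2 - \frac{\left(t^{2} - 10 t\right) + t}{2} = 2 - \frac{t^{2} - 9 t}{2} = 2 - \left(\frac{t^{2}}{2} - \frac{9 t}{2}\right) = 2 - \frac{t^{2}}{2} + \frac{9 t}{2}$)
$q F{\left(V \right)} = 3 \left(2 - \frac{\left(-14\right)^{2}}{2} + \frac{9}{2} \left(-14\right)\right) = 3 \left(2 - 98 - 63\right) = 3 \left(-159\right) = -477$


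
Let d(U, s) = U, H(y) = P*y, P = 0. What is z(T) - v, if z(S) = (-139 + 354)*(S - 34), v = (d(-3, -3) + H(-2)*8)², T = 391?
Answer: 76746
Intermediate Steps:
H(y) = 0 (H(y) = 0*y = 0)
v = 9 (v = (-3 + 0*8)² = (-3 + 0)² = (-3)² = 9)
z(S) = -7310 + 215*S (z(S) = 215*(-34 + S) = -7310 + 215*S)
z(T) - v = (-7310 + 215*391) - 1*9 = (-7310 + 84065) - 9 = 76755 - 9 = 76746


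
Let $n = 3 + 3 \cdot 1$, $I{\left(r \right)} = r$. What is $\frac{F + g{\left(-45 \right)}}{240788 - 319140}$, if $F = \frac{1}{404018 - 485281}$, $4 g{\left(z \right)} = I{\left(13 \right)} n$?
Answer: $- \frac{3169255}{12734237152} \approx -0.00024888$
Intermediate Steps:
$n = 6$ ($n = 3 + 3 = 6$)
$g{\left(z \right)} = \frac{39}{2}$ ($g{\left(z \right)} = \frac{13 \cdot 6}{4} = \frac{1}{4} \cdot 78 = \frac{39}{2}$)
$F = - \frac{1}{81263}$ ($F = \frac{1}{-81263} = - \frac{1}{81263} \approx -1.2306 \cdot 10^{-5}$)
$\frac{F + g{\left(-45 \right)}}{240788 - 319140} = \frac{- \frac{1}{81263} + \frac{39}{2}}{240788 - 319140} = \frac{3169255}{162526 \left(-78352\right)} = \frac{3169255}{162526} \left(- \frac{1}{78352}\right) = - \frac{3169255}{12734237152}$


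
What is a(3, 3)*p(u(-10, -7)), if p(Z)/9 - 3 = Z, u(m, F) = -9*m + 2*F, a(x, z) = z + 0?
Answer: 2133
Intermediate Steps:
a(x, z) = z
p(Z) = 27 + 9*Z
a(3, 3)*p(u(-10, -7)) = 3*(27 + 9*(-9*(-10) + 2*(-7))) = 3*(27 + 9*(90 - 14)) = 3*(27 + 9*76) = 3*(27 + 684) = 3*711 = 2133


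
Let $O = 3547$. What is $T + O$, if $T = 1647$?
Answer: $5194$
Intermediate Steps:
$T + O = 1647 + 3547 = 5194$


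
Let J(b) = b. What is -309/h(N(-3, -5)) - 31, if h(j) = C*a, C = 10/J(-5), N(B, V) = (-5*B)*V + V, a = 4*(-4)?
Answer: -1301/32 ≈ -40.656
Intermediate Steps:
a = -16
N(B, V) = V - 5*B*V (N(B, V) = -5*B*V + V = V - 5*B*V)
C = -2 (C = 10/(-5) = 10*(-⅕) = -2)
h(j) = 32 (h(j) = -2*(-16) = 32)
-309/h(N(-3, -5)) - 31 = -309/32 - 31 = -1301/32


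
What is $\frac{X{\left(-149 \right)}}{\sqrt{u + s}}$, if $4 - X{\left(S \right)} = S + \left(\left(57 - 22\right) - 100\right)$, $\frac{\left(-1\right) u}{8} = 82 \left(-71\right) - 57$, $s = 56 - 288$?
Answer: $\frac{109 \sqrt{13}}{390} \approx 1.0077$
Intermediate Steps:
$s = -232$ ($s = 56 - 288 = -232$)
$u = 47032$ ($u = - 8 \left(82 \left(-71\right) - 57\right) = - 8 \left(-5822 - 57\right) = \left(-8\right) \left(-5879\right) = 47032$)
$X{\left(S \right)} = 69 - S$ ($X{\left(S \right)} = 4 - \left(S + \left(\left(57 - 22\right) - 100\right)\right) = 4 - \left(S + \left(35 - 100\right)\right) = 4 - \left(S - 65\right) = 4 - \left(-65 + S\right) = 69 - S$)
$\frac{X{\left(-149 \right)}}{\sqrt{u + s}} = \frac{69 - -149}{\sqrt{47032 - 232}} = \frac{69 + 149}{\sqrt{46800}} = \frac{218}{60 \sqrt{13}} = 218 \frac{\sqrt{13}}{780} = \frac{109 \sqrt{13}}{390}$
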